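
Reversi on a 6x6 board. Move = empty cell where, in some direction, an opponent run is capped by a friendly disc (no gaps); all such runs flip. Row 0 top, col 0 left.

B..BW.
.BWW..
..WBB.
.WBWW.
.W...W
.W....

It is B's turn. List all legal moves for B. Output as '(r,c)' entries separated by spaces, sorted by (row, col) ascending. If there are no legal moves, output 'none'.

Answer: (0,1) (0,2) (0,5) (1,4) (2,1) (3,0) (3,5) (4,2) (4,3) (4,4) (5,0)

Derivation:
(0,1): flips 1 -> legal
(0,2): flips 3 -> legal
(0,5): flips 1 -> legal
(1,4): flips 2 -> legal
(1,5): no bracket -> illegal
(2,0): no bracket -> illegal
(2,1): flips 2 -> legal
(2,5): no bracket -> illegal
(3,0): flips 1 -> legal
(3,5): flips 2 -> legal
(4,0): no bracket -> illegal
(4,2): flips 1 -> legal
(4,3): flips 1 -> legal
(4,4): flips 3 -> legal
(5,0): flips 1 -> legal
(5,2): no bracket -> illegal
(5,4): no bracket -> illegal
(5,5): no bracket -> illegal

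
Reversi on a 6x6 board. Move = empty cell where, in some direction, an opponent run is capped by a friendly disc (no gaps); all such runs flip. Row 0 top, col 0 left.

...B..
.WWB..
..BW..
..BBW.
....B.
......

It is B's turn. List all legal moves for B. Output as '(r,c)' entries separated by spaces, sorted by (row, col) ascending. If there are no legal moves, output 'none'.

Answer: (0,0) (0,2) (1,0) (1,4) (2,1) (2,4) (3,5)

Derivation:
(0,0): flips 1 -> legal
(0,1): no bracket -> illegal
(0,2): flips 1 -> legal
(1,0): flips 2 -> legal
(1,4): flips 1 -> legal
(2,0): no bracket -> illegal
(2,1): flips 1 -> legal
(2,4): flips 2 -> legal
(2,5): no bracket -> illegal
(3,5): flips 1 -> legal
(4,3): no bracket -> illegal
(4,5): no bracket -> illegal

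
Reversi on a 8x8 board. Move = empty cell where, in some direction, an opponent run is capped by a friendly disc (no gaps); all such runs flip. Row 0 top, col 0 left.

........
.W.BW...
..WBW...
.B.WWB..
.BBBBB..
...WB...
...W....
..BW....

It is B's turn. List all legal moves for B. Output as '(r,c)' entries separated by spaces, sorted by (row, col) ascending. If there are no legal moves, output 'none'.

Answer: (0,0) (0,4) (0,5) (1,5) (2,1) (2,5) (3,2) (5,2) (6,2) (6,4) (7,4)

Derivation:
(0,0): flips 3 -> legal
(0,1): no bracket -> illegal
(0,2): no bracket -> illegal
(0,3): no bracket -> illegal
(0,4): flips 3 -> legal
(0,5): flips 1 -> legal
(1,0): no bracket -> illegal
(1,2): no bracket -> illegal
(1,5): flips 3 -> legal
(2,0): no bracket -> illegal
(2,1): flips 1 -> legal
(2,5): flips 2 -> legal
(3,2): flips 2 -> legal
(5,2): flips 1 -> legal
(6,2): flips 1 -> legal
(6,4): flips 1 -> legal
(7,4): flips 1 -> legal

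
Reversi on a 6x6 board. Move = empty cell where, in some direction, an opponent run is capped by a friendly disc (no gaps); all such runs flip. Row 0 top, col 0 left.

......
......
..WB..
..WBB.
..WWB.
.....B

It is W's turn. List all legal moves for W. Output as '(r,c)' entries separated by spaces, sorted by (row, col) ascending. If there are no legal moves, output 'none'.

Answer: (1,3) (1,4) (2,4) (2,5) (3,5) (4,5)

Derivation:
(1,2): no bracket -> illegal
(1,3): flips 2 -> legal
(1,4): flips 1 -> legal
(2,4): flips 2 -> legal
(2,5): flips 1 -> legal
(3,5): flips 2 -> legal
(4,5): flips 1 -> legal
(5,3): no bracket -> illegal
(5,4): no bracket -> illegal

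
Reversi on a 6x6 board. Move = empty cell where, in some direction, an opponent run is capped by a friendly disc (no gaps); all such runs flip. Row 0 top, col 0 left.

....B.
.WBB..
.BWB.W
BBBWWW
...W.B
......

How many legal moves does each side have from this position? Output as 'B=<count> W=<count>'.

Answer: B=5 W=11

Derivation:
-- B to move --
(0,0): no bracket -> illegal
(0,1): flips 1 -> legal
(0,2): no bracket -> illegal
(1,0): flips 1 -> legal
(1,4): no bracket -> illegal
(1,5): flips 2 -> legal
(2,0): no bracket -> illegal
(2,4): no bracket -> illegal
(4,2): no bracket -> illegal
(4,4): no bracket -> illegal
(5,2): no bracket -> illegal
(5,3): flips 2 -> legal
(5,4): flips 1 -> legal
B mobility = 5
-- W to move --
(0,1): flips 2 -> legal
(0,2): flips 1 -> legal
(0,3): flips 2 -> legal
(0,5): no bracket -> illegal
(1,0): flips 2 -> legal
(1,4): flips 2 -> legal
(1,5): no bracket -> illegal
(2,0): flips 1 -> legal
(2,4): flips 1 -> legal
(4,0): flips 1 -> legal
(4,1): flips 2 -> legal
(4,2): flips 1 -> legal
(4,4): no bracket -> illegal
(5,4): no bracket -> illegal
(5,5): flips 1 -> legal
W mobility = 11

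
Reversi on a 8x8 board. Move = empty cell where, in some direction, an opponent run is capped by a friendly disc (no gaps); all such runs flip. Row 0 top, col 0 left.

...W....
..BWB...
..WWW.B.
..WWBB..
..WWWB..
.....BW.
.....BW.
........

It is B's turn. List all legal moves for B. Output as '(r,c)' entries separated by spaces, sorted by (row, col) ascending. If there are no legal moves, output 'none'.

(0,2): flips 2 -> legal
(0,4): no bracket -> illegal
(1,1): flips 3 -> legal
(1,5): no bracket -> illegal
(2,1): no bracket -> illegal
(2,5): no bracket -> illegal
(3,1): flips 2 -> legal
(4,1): flips 5 -> legal
(4,6): no bracket -> illegal
(4,7): flips 1 -> legal
(5,1): no bracket -> illegal
(5,2): flips 4 -> legal
(5,3): flips 1 -> legal
(5,4): flips 1 -> legal
(5,7): flips 1 -> legal
(6,7): flips 2 -> legal
(7,5): no bracket -> illegal
(7,6): no bracket -> illegal
(7,7): flips 1 -> legal

Answer: (0,2) (1,1) (3,1) (4,1) (4,7) (5,2) (5,3) (5,4) (5,7) (6,7) (7,7)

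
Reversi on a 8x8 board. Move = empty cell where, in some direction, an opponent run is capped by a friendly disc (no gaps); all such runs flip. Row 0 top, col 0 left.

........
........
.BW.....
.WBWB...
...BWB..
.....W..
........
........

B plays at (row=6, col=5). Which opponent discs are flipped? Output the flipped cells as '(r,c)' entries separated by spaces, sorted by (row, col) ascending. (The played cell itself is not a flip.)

Dir NW: first cell '.' (not opp) -> no flip
Dir N: opp run (5,5) capped by B -> flip
Dir NE: first cell '.' (not opp) -> no flip
Dir W: first cell '.' (not opp) -> no flip
Dir E: first cell '.' (not opp) -> no flip
Dir SW: first cell '.' (not opp) -> no flip
Dir S: first cell '.' (not opp) -> no flip
Dir SE: first cell '.' (not opp) -> no flip

Answer: (5,5)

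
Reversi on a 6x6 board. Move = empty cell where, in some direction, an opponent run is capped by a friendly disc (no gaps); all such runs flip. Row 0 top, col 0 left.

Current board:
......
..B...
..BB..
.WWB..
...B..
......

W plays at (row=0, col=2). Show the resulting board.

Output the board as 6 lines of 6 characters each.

Answer: ..W...
..W...
..WB..
.WWB..
...B..
......

Derivation:
Place W at (0,2); scan 8 dirs for brackets.
Dir NW: edge -> no flip
Dir N: edge -> no flip
Dir NE: edge -> no flip
Dir W: first cell '.' (not opp) -> no flip
Dir E: first cell '.' (not opp) -> no flip
Dir SW: first cell '.' (not opp) -> no flip
Dir S: opp run (1,2) (2,2) capped by W -> flip
Dir SE: first cell '.' (not opp) -> no flip
All flips: (1,2) (2,2)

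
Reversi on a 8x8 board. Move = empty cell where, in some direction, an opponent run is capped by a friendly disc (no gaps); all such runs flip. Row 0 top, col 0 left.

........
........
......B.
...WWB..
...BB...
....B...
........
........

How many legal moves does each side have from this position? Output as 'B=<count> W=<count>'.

Answer: B=5 W=5

Derivation:
-- B to move --
(2,2): flips 1 -> legal
(2,3): flips 1 -> legal
(2,4): flips 1 -> legal
(2,5): flips 1 -> legal
(3,2): flips 2 -> legal
(4,2): no bracket -> illegal
(4,5): no bracket -> illegal
B mobility = 5
-- W to move --
(1,5): no bracket -> illegal
(1,6): no bracket -> illegal
(1,7): no bracket -> illegal
(2,4): no bracket -> illegal
(2,5): no bracket -> illegal
(2,7): no bracket -> illegal
(3,2): no bracket -> illegal
(3,6): flips 1 -> legal
(3,7): no bracket -> illegal
(4,2): no bracket -> illegal
(4,5): no bracket -> illegal
(4,6): no bracket -> illegal
(5,2): flips 1 -> legal
(5,3): flips 1 -> legal
(5,5): flips 1 -> legal
(6,3): no bracket -> illegal
(6,4): flips 2 -> legal
(6,5): no bracket -> illegal
W mobility = 5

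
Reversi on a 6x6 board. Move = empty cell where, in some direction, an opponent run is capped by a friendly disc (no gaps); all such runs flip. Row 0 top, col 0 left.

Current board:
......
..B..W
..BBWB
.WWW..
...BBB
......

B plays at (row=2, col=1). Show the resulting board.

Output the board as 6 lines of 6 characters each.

Place B at (2,1); scan 8 dirs for brackets.
Dir NW: first cell '.' (not opp) -> no flip
Dir N: first cell '.' (not opp) -> no flip
Dir NE: first cell 'B' (not opp) -> no flip
Dir W: first cell '.' (not opp) -> no flip
Dir E: first cell 'B' (not opp) -> no flip
Dir SW: first cell '.' (not opp) -> no flip
Dir S: opp run (3,1), next='.' -> no flip
Dir SE: opp run (3,2) capped by B -> flip
All flips: (3,2)

Answer: ......
..B..W
.BBBWB
.WBW..
...BBB
......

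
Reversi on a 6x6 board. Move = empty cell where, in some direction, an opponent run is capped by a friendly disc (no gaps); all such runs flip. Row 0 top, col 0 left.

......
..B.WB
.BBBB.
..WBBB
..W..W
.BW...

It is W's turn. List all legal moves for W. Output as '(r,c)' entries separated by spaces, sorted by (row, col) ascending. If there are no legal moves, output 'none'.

(0,1): flips 3 -> legal
(0,2): flips 2 -> legal
(0,3): no bracket -> illegal
(0,4): no bracket -> illegal
(0,5): no bracket -> illegal
(1,0): flips 1 -> legal
(1,1): no bracket -> illegal
(1,3): no bracket -> illegal
(2,0): no bracket -> illegal
(2,5): flips 1 -> legal
(3,0): no bracket -> illegal
(3,1): no bracket -> illegal
(4,0): no bracket -> illegal
(4,1): no bracket -> illegal
(4,3): no bracket -> illegal
(4,4): flips 2 -> legal
(5,0): flips 1 -> legal

Answer: (0,1) (0,2) (1,0) (2,5) (4,4) (5,0)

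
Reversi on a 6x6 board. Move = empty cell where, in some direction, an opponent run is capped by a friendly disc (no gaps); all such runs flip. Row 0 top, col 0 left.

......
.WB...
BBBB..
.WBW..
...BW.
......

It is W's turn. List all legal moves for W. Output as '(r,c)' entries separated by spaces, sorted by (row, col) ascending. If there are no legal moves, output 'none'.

Answer: (1,3) (4,2) (5,3)

Derivation:
(0,1): no bracket -> illegal
(0,2): no bracket -> illegal
(0,3): no bracket -> illegal
(1,0): no bracket -> illegal
(1,3): flips 3 -> legal
(1,4): no bracket -> illegal
(2,4): no bracket -> illegal
(3,0): no bracket -> illegal
(3,4): no bracket -> illegal
(4,1): no bracket -> illegal
(4,2): flips 1 -> legal
(5,2): no bracket -> illegal
(5,3): flips 1 -> legal
(5,4): no bracket -> illegal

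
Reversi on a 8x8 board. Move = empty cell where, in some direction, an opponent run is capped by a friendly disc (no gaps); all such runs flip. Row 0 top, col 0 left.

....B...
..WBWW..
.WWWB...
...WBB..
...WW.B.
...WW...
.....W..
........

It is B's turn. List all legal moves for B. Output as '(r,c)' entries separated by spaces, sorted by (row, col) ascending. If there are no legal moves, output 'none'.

Answer: (0,1) (0,6) (1,1) (1,6) (2,0) (2,6) (3,1) (3,2) (4,2) (5,2) (6,2) (6,3) (6,4)

Derivation:
(0,1): flips 2 -> legal
(0,2): no bracket -> illegal
(0,3): no bracket -> illegal
(0,5): no bracket -> illegal
(0,6): flips 1 -> legal
(1,0): no bracket -> illegal
(1,1): flips 1 -> legal
(1,6): flips 2 -> legal
(2,0): flips 3 -> legal
(2,5): no bracket -> illegal
(2,6): flips 1 -> legal
(3,0): no bracket -> illegal
(3,1): flips 1 -> legal
(3,2): flips 1 -> legal
(4,2): flips 1 -> legal
(4,5): no bracket -> illegal
(5,2): flips 1 -> legal
(5,5): no bracket -> illegal
(5,6): no bracket -> illegal
(6,2): flips 2 -> legal
(6,3): flips 4 -> legal
(6,4): flips 2 -> legal
(6,6): no bracket -> illegal
(7,4): no bracket -> illegal
(7,5): no bracket -> illegal
(7,6): no bracket -> illegal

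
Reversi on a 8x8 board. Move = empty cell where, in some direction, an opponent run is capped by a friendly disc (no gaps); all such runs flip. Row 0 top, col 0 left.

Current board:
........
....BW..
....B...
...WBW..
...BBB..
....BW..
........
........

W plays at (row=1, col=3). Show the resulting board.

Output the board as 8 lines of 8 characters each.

Answer: ........
...WWW..
....W...
...WBW..
...BBB..
....BW..
........
........

Derivation:
Place W at (1,3); scan 8 dirs for brackets.
Dir NW: first cell '.' (not opp) -> no flip
Dir N: first cell '.' (not opp) -> no flip
Dir NE: first cell '.' (not opp) -> no flip
Dir W: first cell '.' (not opp) -> no flip
Dir E: opp run (1,4) capped by W -> flip
Dir SW: first cell '.' (not opp) -> no flip
Dir S: first cell '.' (not opp) -> no flip
Dir SE: opp run (2,4) capped by W -> flip
All flips: (1,4) (2,4)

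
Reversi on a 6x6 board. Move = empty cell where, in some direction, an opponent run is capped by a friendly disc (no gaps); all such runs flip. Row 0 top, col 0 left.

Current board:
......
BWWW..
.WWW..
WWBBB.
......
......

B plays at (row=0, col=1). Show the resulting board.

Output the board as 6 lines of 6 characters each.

Answer: .B....
BWBW..
.WWB..
WWBBB.
......
......

Derivation:
Place B at (0,1); scan 8 dirs for brackets.
Dir NW: edge -> no flip
Dir N: edge -> no flip
Dir NE: edge -> no flip
Dir W: first cell '.' (not opp) -> no flip
Dir E: first cell '.' (not opp) -> no flip
Dir SW: first cell 'B' (not opp) -> no flip
Dir S: opp run (1,1) (2,1) (3,1), next='.' -> no flip
Dir SE: opp run (1,2) (2,3) capped by B -> flip
All flips: (1,2) (2,3)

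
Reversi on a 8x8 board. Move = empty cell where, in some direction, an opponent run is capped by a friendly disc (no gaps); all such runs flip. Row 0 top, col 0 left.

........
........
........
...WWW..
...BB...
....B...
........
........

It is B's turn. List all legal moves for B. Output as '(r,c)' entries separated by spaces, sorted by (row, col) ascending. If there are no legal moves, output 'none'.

Answer: (2,2) (2,3) (2,4) (2,5) (2,6)

Derivation:
(2,2): flips 1 -> legal
(2,3): flips 1 -> legal
(2,4): flips 1 -> legal
(2,5): flips 1 -> legal
(2,6): flips 1 -> legal
(3,2): no bracket -> illegal
(3,6): no bracket -> illegal
(4,2): no bracket -> illegal
(4,5): no bracket -> illegal
(4,6): no bracket -> illegal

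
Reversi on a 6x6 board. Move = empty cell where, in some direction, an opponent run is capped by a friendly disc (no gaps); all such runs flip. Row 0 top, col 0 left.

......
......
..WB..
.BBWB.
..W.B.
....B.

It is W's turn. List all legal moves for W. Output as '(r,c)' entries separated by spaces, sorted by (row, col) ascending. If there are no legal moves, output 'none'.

(1,2): no bracket -> illegal
(1,3): flips 1 -> legal
(1,4): no bracket -> illegal
(2,0): flips 1 -> legal
(2,1): no bracket -> illegal
(2,4): flips 1 -> legal
(2,5): no bracket -> illegal
(3,0): flips 2 -> legal
(3,5): flips 1 -> legal
(4,0): flips 1 -> legal
(4,1): no bracket -> illegal
(4,3): no bracket -> illegal
(4,5): no bracket -> illegal
(5,3): no bracket -> illegal
(5,5): flips 1 -> legal

Answer: (1,3) (2,0) (2,4) (3,0) (3,5) (4,0) (5,5)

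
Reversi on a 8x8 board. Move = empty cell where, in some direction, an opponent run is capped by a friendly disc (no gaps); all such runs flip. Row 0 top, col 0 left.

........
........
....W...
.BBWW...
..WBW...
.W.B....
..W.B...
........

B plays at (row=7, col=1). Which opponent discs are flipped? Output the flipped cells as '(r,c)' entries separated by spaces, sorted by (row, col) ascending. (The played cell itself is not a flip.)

Dir NW: first cell '.' (not opp) -> no flip
Dir N: first cell '.' (not opp) -> no flip
Dir NE: opp run (6,2) capped by B -> flip
Dir W: first cell '.' (not opp) -> no flip
Dir E: first cell '.' (not opp) -> no flip
Dir SW: edge -> no flip
Dir S: edge -> no flip
Dir SE: edge -> no flip

Answer: (6,2)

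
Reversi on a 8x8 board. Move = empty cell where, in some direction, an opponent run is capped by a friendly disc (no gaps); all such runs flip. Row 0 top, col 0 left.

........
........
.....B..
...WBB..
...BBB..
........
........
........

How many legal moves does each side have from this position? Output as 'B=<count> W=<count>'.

Answer: B=3 W=3

Derivation:
-- B to move --
(2,2): flips 1 -> legal
(2,3): flips 1 -> legal
(2,4): no bracket -> illegal
(3,2): flips 1 -> legal
(4,2): no bracket -> illegal
B mobility = 3
-- W to move --
(1,4): no bracket -> illegal
(1,5): no bracket -> illegal
(1,6): no bracket -> illegal
(2,3): no bracket -> illegal
(2,4): no bracket -> illegal
(2,6): no bracket -> illegal
(3,2): no bracket -> illegal
(3,6): flips 2 -> legal
(4,2): no bracket -> illegal
(4,6): no bracket -> illegal
(5,2): no bracket -> illegal
(5,3): flips 1 -> legal
(5,4): no bracket -> illegal
(5,5): flips 1 -> legal
(5,6): no bracket -> illegal
W mobility = 3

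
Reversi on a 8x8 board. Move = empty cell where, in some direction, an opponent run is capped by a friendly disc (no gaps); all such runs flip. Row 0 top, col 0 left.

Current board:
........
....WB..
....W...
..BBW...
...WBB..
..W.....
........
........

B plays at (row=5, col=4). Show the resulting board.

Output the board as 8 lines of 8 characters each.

Place B at (5,4); scan 8 dirs for brackets.
Dir NW: opp run (4,3) capped by B -> flip
Dir N: first cell 'B' (not opp) -> no flip
Dir NE: first cell 'B' (not opp) -> no flip
Dir W: first cell '.' (not opp) -> no flip
Dir E: first cell '.' (not opp) -> no flip
Dir SW: first cell '.' (not opp) -> no flip
Dir S: first cell '.' (not opp) -> no flip
Dir SE: first cell '.' (not opp) -> no flip
All flips: (4,3)

Answer: ........
....WB..
....W...
..BBW...
...BBB..
..W.B...
........
........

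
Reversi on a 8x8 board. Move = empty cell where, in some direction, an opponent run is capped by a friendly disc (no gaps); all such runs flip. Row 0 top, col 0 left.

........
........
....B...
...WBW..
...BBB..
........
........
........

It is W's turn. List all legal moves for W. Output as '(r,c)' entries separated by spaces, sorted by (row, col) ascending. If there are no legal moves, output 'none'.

Answer: (1,3) (1,5) (5,3) (5,5)

Derivation:
(1,3): flips 1 -> legal
(1,4): no bracket -> illegal
(1,5): flips 1 -> legal
(2,3): no bracket -> illegal
(2,5): no bracket -> illegal
(3,2): no bracket -> illegal
(3,6): no bracket -> illegal
(4,2): no bracket -> illegal
(4,6): no bracket -> illegal
(5,2): no bracket -> illegal
(5,3): flips 2 -> legal
(5,4): no bracket -> illegal
(5,5): flips 2 -> legal
(5,6): no bracket -> illegal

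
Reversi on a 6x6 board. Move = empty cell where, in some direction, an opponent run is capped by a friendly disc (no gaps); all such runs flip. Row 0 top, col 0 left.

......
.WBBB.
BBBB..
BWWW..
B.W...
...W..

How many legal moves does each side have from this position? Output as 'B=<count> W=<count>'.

Answer: B=9 W=6

Derivation:
-- B to move --
(0,0): flips 1 -> legal
(0,1): flips 1 -> legal
(0,2): flips 1 -> legal
(1,0): flips 1 -> legal
(2,4): no bracket -> illegal
(3,4): flips 3 -> legal
(4,1): flips 2 -> legal
(4,3): flips 2 -> legal
(4,4): flips 1 -> legal
(5,1): no bracket -> illegal
(5,2): flips 2 -> legal
(5,4): no bracket -> illegal
B mobility = 9
-- W to move --
(0,1): no bracket -> illegal
(0,2): flips 2 -> legal
(0,3): flips 2 -> legal
(0,4): flips 2 -> legal
(0,5): flips 2 -> legal
(1,0): flips 1 -> legal
(1,5): flips 3 -> legal
(2,4): no bracket -> illegal
(2,5): no bracket -> illegal
(3,4): no bracket -> illegal
(4,1): no bracket -> illegal
(5,0): no bracket -> illegal
(5,1): no bracket -> illegal
W mobility = 6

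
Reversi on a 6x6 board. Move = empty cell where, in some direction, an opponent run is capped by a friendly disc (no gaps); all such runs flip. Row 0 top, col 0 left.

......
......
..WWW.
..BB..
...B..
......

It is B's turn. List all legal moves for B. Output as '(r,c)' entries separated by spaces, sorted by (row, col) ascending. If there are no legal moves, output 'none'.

(1,1): flips 1 -> legal
(1,2): flips 1 -> legal
(1,3): flips 1 -> legal
(1,4): flips 1 -> legal
(1,5): flips 1 -> legal
(2,1): no bracket -> illegal
(2,5): no bracket -> illegal
(3,1): no bracket -> illegal
(3,4): no bracket -> illegal
(3,5): no bracket -> illegal

Answer: (1,1) (1,2) (1,3) (1,4) (1,5)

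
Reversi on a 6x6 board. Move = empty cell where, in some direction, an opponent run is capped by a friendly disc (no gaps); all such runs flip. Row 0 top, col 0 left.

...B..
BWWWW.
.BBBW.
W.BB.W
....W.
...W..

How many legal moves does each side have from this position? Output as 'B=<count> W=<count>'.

Answer: B=8 W=6

Derivation:
-- B to move --
(0,0): flips 1 -> legal
(0,1): flips 2 -> legal
(0,2): flips 1 -> legal
(0,4): flips 1 -> legal
(0,5): flips 1 -> legal
(1,5): flips 5 -> legal
(2,0): no bracket -> illegal
(2,5): flips 2 -> legal
(3,1): no bracket -> illegal
(3,4): no bracket -> illegal
(4,0): no bracket -> illegal
(4,1): no bracket -> illegal
(4,2): no bracket -> illegal
(4,3): no bracket -> illegal
(4,5): no bracket -> illegal
(5,2): no bracket -> illegal
(5,4): no bracket -> illegal
(5,5): flips 1 -> legal
B mobility = 8
-- W to move --
(0,0): no bracket -> illegal
(0,1): no bracket -> illegal
(0,2): no bracket -> illegal
(0,4): no bracket -> illegal
(2,0): flips 3 -> legal
(3,1): flips 2 -> legal
(3,4): flips 1 -> legal
(4,1): flips 2 -> legal
(4,2): flips 3 -> legal
(4,3): flips 2 -> legal
W mobility = 6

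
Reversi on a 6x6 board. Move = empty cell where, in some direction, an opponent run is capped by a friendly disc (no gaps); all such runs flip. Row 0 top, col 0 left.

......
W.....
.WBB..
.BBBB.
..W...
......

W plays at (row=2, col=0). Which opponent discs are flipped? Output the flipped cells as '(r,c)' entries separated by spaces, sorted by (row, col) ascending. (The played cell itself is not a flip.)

Dir NW: edge -> no flip
Dir N: first cell 'W' (not opp) -> no flip
Dir NE: first cell '.' (not opp) -> no flip
Dir W: edge -> no flip
Dir E: first cell 'W' (not opp) -> no flip
Dir SW: edge -> no flip
Dir S: first cell '.' (not opp) -> no flip
Dir SE: opp run (3,1) capped by W -> flip

Answer: (3,1)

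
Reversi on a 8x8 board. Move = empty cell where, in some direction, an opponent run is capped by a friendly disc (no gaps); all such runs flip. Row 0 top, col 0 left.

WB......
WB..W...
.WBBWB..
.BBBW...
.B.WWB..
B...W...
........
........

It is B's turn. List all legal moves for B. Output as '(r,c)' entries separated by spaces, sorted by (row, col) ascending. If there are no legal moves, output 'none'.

Answer: (0,3) (0,5) (1,5) (2,0) (3,5) (4,2) (5,2) (5,3) (5,5) (6,3) (6,5)

Derivation:
(0,3): flips 1 -> legal
(0,4): no bracket -> illegal
(0,5): flips 1 -> legal
(1,2): no bracket -> illegal
(1,3): no bracket -> illegal
(1,5): flips 1 -> legal
(2,0): flips 1 -> legal
(3,0): no bracket -> illegal
(3,5): flips 1 -> legal
(4,2): flips 2 -> legal
(5,2): flips 2 -> legal
(5,3): flips 1 -> legal
(5,5): flips 1 -> legal
(6,3): flips 1 -> legal
(6,4): no bracket -> illegal
(6,5): flips 2 -> legal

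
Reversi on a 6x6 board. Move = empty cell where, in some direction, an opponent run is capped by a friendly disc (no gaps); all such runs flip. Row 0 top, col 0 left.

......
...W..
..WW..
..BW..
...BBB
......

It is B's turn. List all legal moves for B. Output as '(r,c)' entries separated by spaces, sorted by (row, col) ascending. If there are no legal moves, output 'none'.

Answer: (0,3) (1,1) (1,2) (1,4) (3,4)

Derivation:
(0,2): no bracket -> illegal
(0,3): flips 3 -> legal
(0,4): no bracket -> illegal
(1,1): flips 2 -> legal
(1,2): flips 1 -> legal
(1,4): flips 1 -> legal
(2,1): no bracket -> illegal
(2,4): no bracket -> illegal
(3,1): no bracket -> illegal
(3,4): flips 1 -> legal
(4,2): no bracket -> illegal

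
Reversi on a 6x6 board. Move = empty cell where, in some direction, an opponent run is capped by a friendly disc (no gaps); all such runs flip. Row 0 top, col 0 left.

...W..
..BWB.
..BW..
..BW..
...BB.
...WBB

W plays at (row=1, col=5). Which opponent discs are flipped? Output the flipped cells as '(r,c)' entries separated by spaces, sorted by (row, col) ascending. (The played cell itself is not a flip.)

Dir NW: first cell '.' (not opp) -> no flip
Dir N: first cell '.' (not opp) -> no flip
Dir NE: edge -> no flip
Dir W: opp run (1,4) capped by W -> flip
Dir E: edge -> no flip
Dir SW: first cell '.' (not opp) -> no flip
Dir S: first cell '.' (not opp) -> no flip
Dir SE: edge -> no flip

Answer: (1,4)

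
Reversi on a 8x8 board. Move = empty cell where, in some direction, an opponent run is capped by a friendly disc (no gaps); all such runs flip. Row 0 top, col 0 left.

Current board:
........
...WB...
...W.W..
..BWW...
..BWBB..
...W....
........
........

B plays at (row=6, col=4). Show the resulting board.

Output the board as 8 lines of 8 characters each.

Place B at (6,4); scan 8 dirs for brackets.
Dir NW: opp run (5,3) capped by B -> flip
Dir N: first cell '.' (not opp) -> no flip
Dir NE: first cell '.' (not opp) -> no flip
Dir W: first cell '.' (not opp) -> no flip
Dir E: first cell '.' (not opp) -> no flip
Dir SW: first cell '.' (not opp) -> no flip
Dir S: first cell '.' (not opp) -> no flip
Dir SE: first cell '.' (not opp) -> no flip
All flips: (5,3)

Answer: ........
...WB...
...W.W..
..BWW...
..BWBB..
...B....
....B...
........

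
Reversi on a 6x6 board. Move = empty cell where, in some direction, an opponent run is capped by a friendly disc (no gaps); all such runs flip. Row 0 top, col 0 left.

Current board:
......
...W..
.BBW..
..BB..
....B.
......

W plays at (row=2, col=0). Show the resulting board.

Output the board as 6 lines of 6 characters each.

Answer: ......
...W..
WWWW..
..BB..
....B.
......

Derivation:
Place W at (2,0); scan 8 dirs for brackets.
Dir NW: edge -> no flip
Dir N: first cell '.' (not opp) -> no flip
Dir NE: first cell '.' (not opp) -> no flip
Dir W: edge -> no flip
Dir E: opp run (2,1) (2,2) capped by W -> flip
Dir SW: edge -> no flip
Dir S: first cell '.' (not opp) -> no flip
Dir SE: first cell '.' (not opp) -> no flip
All flips: (2,1) (2,2)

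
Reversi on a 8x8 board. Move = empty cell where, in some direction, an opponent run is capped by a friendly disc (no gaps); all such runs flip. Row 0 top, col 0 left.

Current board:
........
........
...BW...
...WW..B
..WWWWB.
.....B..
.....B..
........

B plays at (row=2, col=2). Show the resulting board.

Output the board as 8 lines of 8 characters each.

Answer: ........
........
..BBW...
...BW..B
..WWBWB.
.....B..
.....B..
........

Derivation:
Place B at (2,2); scan 8 dirs for brackets.
Dir NW: first cell '.' (not opp) -> no flip
Dir N: first cell '.' (not opp) -> no flip
Dir NE: first cell '.' (not opp) -> no flip
Dir W: first cell '.' (not opp) -> no flip
Dir E: first cell 'B' (not opp) -> no flip
Dir SW: first cell '.' (not opp) -> no flip
Dir S: first cell '.' (not opp) -> no flip
Dir SE: opp run (3,3) (4,4) capped by B -> flip
All flips: (3,3) (4,4)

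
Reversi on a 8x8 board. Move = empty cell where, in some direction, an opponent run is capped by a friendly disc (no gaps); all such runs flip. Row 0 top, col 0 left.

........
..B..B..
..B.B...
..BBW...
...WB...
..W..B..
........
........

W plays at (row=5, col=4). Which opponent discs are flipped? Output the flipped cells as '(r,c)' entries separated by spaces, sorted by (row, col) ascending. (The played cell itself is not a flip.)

Dir NW: first cell 'W' (not opp) -> no flip
Dir N: opp run (4,4) capped by W -> flip
Dir NE: first cell '.' (not opp) -> no flip
Dir W: first cell '.' (not opp) -> no flip
Dir E: opp run (5,5), next='.' -> no flip
Dir SW: first cell '.' (not opp) -> no flip
Dir S: first cell '.' (not opp) -> no flip
Dir SE: first cell '.' (not opp) -> no flip

Answer: (4,4)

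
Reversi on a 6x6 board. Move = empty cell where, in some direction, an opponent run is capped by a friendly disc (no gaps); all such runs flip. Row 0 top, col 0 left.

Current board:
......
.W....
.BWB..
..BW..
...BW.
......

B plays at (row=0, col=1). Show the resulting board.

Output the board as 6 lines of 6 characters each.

Place B at (0,1); scan 8 dirs for brackets.
Dir NW: edge -> no flip
Dir N: edge -> no flip
Dir NE: edge -> no flip
Dir W: first cell '.' (not opp) -> no flip
Dir E: first cell '.' (not opp) -> no flip
Dir SW: first cell '.' (not opp) -> no flip
Dir S: opp run (1,1) capped by B -> flip
Dir SE: first cell '.' (not opp) -> no flip
All flips: (1,1)

Answer: .B....
.B....
.BWB..
..BW..
...BW.
......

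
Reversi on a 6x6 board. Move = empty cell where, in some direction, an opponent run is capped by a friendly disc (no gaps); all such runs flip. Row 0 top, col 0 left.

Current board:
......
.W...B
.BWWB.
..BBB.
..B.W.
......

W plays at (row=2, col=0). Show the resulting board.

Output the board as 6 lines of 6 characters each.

Place W at (2,0); scan 8 dirs for brackets.
Dir NW: edge -> no flip
Dir N: first cell '.' (not opp) -> no flip
Dir NE: first cell 'W' (not opp) -> no flip
Dir W: edge -> no flip
Dir E: opp run (2,1) capped by W -> flip
Dir SW: edge -> no flip
Dir S: first cell '.' (not opp) -> no flip
Dir SE: first cell '.' (not opp) -> no flip
All flips: (2,1)

Answer: ......
.W...B
WWWWB.
..BBB.
..B.W.
......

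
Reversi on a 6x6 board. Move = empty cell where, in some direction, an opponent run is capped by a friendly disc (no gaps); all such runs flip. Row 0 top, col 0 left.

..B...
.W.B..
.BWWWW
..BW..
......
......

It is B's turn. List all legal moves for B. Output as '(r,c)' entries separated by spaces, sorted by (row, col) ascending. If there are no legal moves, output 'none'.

Answer: (0,1) (1,2) (1,4) (2,0) (3,1) (3,4) (3,5) (4,3)

Derivation:
(0,0): no bracket -> illegal
(0,1): flips 1 -> legal
(1,0): no bracket -> illegal
(1,2): flips 1 -> legal
(1,4): flips 1 -> legal
(1,5): no bracket -> illegal
(2,0): flips 1 -> legal
(3,1): flips 1 -> legal
(3,4): flips 1 -> legal
(3,5): flips 1 -> legal
(4,2): no bracket -> illegal
(4,3): flips 2 -> legal
(4,4): no bracket -> illegal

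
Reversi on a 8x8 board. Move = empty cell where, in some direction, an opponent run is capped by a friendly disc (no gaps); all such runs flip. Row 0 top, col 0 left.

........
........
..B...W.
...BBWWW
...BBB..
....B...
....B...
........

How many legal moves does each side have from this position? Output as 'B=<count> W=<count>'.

Answer: B=3 W=4

Derivation:
-- B to move --
(1,5): no bracket -> illegal
(1,6): no bracket -> illegal
(1,7): flips 2 -> legal
(2,4): no bracket -> illegal
(2,5): flips 1 -> legal
(2,7): flips 1 -> legal
(4,6): no bracket -> illegal
(4,7): no bracket -> illegal
B mobility = 3
-- W to move --
(1,1): no bracket -> illegal
(1,2): no bracket -> illegal
(1,3): no bracket -> illegal
(2,1): no bracket -> illegal
(2,3): no bracket -> illegal
(2,4): no bracket -> illegal
(2,5): no bracket -> illegal
(3,1): no bracket -> illegal
(3,2): flips 2 -> legal
(4,2): no bracket -> illegal
(4,6): no bracket -> illegal
(5,2): no bracket -> illegal
(5,3): flips 1 -> legal
(5,5): flips 1 -> legal
(5,6): no bracket -> illegal
(6,3): flips 2 -> legal
(6,5): no bracket -> illegal
(7,3): no bracket -> illegal
(7,4): no bracket -> illegal
(7,5): no bracket -> illegal
W mobility = 4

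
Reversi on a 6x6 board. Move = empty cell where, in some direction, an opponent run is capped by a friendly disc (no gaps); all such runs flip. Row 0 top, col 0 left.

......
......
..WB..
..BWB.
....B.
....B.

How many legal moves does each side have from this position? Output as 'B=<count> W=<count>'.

Answer: B=4 W=6

Derivation:
-- B to move --
(1,1): flips 2 -> legal
(1,2): flips 1 -> legal
(1,3): no bracket -> illegal
(2,1): flips 1 -> legal
(2,4): no bracket -> illegal
(3,1): no bracket -> illegal
(4,2): no bracket -> illegal
(4,3): flips 1 -> legal
B mobility = 4
-- W to move --
(1,2): no bracket -> illegal
(1,3): flips 1 -> legal
(1,4): no bracket -> illegal
(2,1): no bracket -> illegal
(2,4): flips 1 -> legal
(2,5): no bracket -> illegal
(3,1): flips 1 -> legal
(3,5): flips 1 -> legal
(4,1): no bracket -> illegal
(4,2): flips 1 -> legal
(4,3): no bracket -> illegal
(4,5): no bracket -> illegal
(5,3): no bracket -> illegal
(5,5): flips 1 -> legal
W mobility = 6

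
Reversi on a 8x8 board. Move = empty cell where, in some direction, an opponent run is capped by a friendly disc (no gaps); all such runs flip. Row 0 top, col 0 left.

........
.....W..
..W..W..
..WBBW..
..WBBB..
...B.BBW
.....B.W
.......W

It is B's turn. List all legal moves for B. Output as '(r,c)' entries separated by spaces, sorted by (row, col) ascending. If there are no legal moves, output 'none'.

(0,4): no bracket -> illegal
(0,5): flips 3 -> legal
(0,6): no bracket -> illegal
(1,1): flips 1 -> legal
(1,2): no bracket -> illegal
(1,3): no bracket -> illegal
(1,4): no bracket -> illegal
(1,6): flips 1 -> legal
(2,1): flips 1 -> legal
(2,3): no bracket -> illegal
(2,4): no bracket -> illegal
(2,6): flips 1 -> legal
(3,1): flips 2 -> legal
(3,6): flips 1 -> legal
(4,1): flips 1 -> legal
(4,6): no bracket -> illegal
(4,7): no bracket -> illegal
(5,1): flips 1 -> legal
(5,2): no bracket -> illegal
(6,6): no bracket -> illegal
(7,6): no bracket -> illegal

Answer: (0,5) (1,1) (1,6) (2,1) (2,6) (3,1) (3,6) (4,1) (5,1)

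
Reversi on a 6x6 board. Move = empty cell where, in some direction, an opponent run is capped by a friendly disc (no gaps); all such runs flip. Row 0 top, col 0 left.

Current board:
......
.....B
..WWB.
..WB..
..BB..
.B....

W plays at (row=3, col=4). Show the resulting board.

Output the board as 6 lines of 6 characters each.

Answer: ......
.....B
..WWB.
..WWW.
..BB..
.B....

Derivation:
Place W at (3,4); scan 8 dirs for brackets.
Dir NW: first cell 'W' (not opp) -> no flip
Dir N: opp run (2,4), next='.' -> no flip
Dir NE: first cell '.' (not opp) -> no flip
Dir W: opp run (3,3) capped by W -> flip
Dir E: first cell '.' (not opp) -> no flip
Dir SW: opp run (4,3), next='.' -> no flip
Dir S: first cell '.' (not opp) -> no flip
Dir SE: first cell '.' (not opp) -> no flip
All flips: (3,3)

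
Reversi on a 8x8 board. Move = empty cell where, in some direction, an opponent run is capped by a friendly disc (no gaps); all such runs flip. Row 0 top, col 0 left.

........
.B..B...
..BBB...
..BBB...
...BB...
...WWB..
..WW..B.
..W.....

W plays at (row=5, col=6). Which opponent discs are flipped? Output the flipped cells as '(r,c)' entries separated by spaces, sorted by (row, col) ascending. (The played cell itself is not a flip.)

Dir NW: first cell '.' (not opp) -> no flip
Dir N: first cell '.' (not opp) -> no flip
Dir NE: first cell '.' (not opp) -> no flip
Dir W: opp run (5,5) capped by W -> flip
Dir E: first cell '.' (not opp) -> no flip
Dir SW: first cell '.' (not opp) -> no flip
Dir S: opp run (6,6), next='.' -> no flip
Dir SE: first cell '.' (not opp) -> no flip

Answer: (5,5)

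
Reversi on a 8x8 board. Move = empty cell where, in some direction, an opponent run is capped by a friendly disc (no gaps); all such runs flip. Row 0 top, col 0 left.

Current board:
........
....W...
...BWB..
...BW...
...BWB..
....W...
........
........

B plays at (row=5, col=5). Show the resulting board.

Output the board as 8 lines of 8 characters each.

Place B at (5,5); scan 8 dirs for brackets.
Dir NW: opp run (4,4) capped by B -> flip
Dir N: first cell 'B' (not opp) -> no flip
Dir NE: first cell '.' (not opp) -> no flip
Dir W: opp run (5,4), next='.' -> no flip
Dir E: first cell '.' (not opp) -> no flip
Dir SW: first cell '.' (not opp) -> no flip
Dir S: first cell '.' (not opp) -> no flip
Dir SE: first cell '.' (not opp) -> no flip
All flips: (4,4)

Answer: ........
....W...
...BWB..
...BW...
...BBB..
....WB..
........
........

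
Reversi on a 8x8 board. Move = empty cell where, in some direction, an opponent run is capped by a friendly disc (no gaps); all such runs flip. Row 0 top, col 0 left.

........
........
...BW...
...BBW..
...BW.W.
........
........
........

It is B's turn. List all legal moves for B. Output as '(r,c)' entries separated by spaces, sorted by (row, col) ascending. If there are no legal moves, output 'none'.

(1,3): no bracket -> illegal
(1,4): flips 1 -> legal
(1,5): flips 1 -> legal
(2,5): flips 1 -> legal
(2,6): no bracket -> illegal
(3,6): flips 1 -> legal
(3,7): no bracket -> illegal
(4,5): flips 1 -> legal
(4,7): no bracket -> illegal
(5,3): no bracket -> illegal
(5,4): flips 1 -> legal
(5,5): flips 1 -> legal
(5,6): no bracket -> illegal
(5,7): no bracket -> illegal

Answer: (1,4) (1,5) (2,5) (3,6) (4,5) (5,4) (5,5)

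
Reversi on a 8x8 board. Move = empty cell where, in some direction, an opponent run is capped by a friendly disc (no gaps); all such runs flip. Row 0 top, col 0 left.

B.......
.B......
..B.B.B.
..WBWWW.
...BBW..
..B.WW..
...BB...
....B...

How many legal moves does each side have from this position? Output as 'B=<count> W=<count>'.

Answer: B=9 W=10

Derivation:
-- B to move --
(2,1): flips 1 -> legal
(2,3): no bracket -> illegal
(2,5): flips 1 -> legal
(2,7): flips 3 -> legal
(3,1): flips 1 -> legal
(3,7): flips 3 -> legal
(4,1): no bracket -> illegal
(4,2): flips 1 -> legal
(4,6): flips 4 -> legal
(4,7): no bracket -> illegal
(5,3): no bracket -> illegal
(5,6): no bracket -> illegal
(6,5): flips 1 -> legal
(6,6): flips 1 -> legal
B mobility = 9
-- W to move --
(0,1): no bracket -> illegal
(0,2): no bracket -> illegal
(1,0): no bracket -> illegal
(1,2): flips 1 -> legal
(1,3): flips 1 -> legal
(1,4): flips 1 -> legal
(1,5): no bracket -> illegal
(1,6): flips 1 -> legal
(1,7): flips 1 -> legal
(2,0): no bracket -> illegal
(2,1): no bracket -> illegal
(2,3): no bracket -> illegal
(2,5): no bracket -> illegal
(2,7): no bracket -> illegal
(3,1): no bracket -> illegal
(3,7): no bracket -> illegal
(4,1): no bracket -> illegal
(4,2): flips 2 -> legal
(5,1): no bracket -> illegal
(5,3): flips 1 -> legal
(6,1): flips 2 -> legal
(6,2): no bracket -> illegal
(6,5): no bracket -> illegal
(7,2): flips 1 -> legal
(7,3): flips 1 -> legal
(7,5): no bracket -> illegal
W mobility = 10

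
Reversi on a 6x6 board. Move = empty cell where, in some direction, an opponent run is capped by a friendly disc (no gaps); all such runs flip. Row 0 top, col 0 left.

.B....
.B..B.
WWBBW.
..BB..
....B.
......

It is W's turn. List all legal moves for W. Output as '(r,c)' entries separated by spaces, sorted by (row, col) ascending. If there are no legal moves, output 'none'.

Answer: (0,2) (0,4) (4,2) (4,3)

Derivation:
(0,0): no bracket -> illegal
(0,2): flips 1 -> legal
(0,3): no bracket -> illegal
(0,4): flips 1 -> legal
(0,5): no bracket -> illegal
(1,0): no bracket -> illegal
(1,2): no bracket -> illegal
(1,3): no bracket -> illegal
(1,5): no bracket -> illegal
(2,5): no bracket -> illegal
(3,1): no bracket -> illegal
(3,4): no bracket -> illegal
(3,5): no bracket -> illegal
(4,1): no bracket -> illegal
(4,2): flips 1 -> legal
(4,3): flips 1 -> legal
(4,5): no bracket -> illegal
(5,3): no bracket -> illegal
(5,4): no bracket -> illegal
(5,5): no bracket -> illegal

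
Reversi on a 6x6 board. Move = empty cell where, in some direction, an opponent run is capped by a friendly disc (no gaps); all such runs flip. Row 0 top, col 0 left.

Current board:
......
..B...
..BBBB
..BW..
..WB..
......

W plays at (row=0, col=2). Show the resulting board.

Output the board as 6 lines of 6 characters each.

Place W at (0,2); scan 8 dirs for brackets.
Dir NW: edge -> no flip
Dir N: edge -> no flip
Dir NE: edge -> no flip
Dir W: first cell '.' (not opp) -> no flip
Dir E: first cell '.' (not opp) -> no flip
Dir SW: first cell '.' (not opp) -> no flip
Dir S: opp run (1,2) (2,2) (3,2) capped by W -> flip
Dir SE: first cell '.' (not opp) -> no flip
All flips: (1,2) (2,2) (3,2)

Answer: ..W...
..W...
..WBBB
..WW..
..WB..
......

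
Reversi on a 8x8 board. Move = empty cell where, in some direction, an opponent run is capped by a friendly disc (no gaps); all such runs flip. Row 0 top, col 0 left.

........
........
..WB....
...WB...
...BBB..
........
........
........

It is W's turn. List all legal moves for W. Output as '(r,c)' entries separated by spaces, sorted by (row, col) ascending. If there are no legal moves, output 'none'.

(1,2): no bracket -> illegal
(1,3): flips 1 -> legal
(1,4): no bracket -> illegal
(2,4): flips 1 -> legal
(2,5): no bracket -> illegal
(3,2): no bracket -> illegal
(3,5): flips 1 -> legal
(3,6): no bracket -> illegal
(4,2): no bracket -> illegal
(4,6): no bracket -> illegal
(5,2): no bracket -> illegal
(5,3): flips 1 -> legal
(5,4): no bracket -> illegal
(5,5): flips 1 -> legal
(5,6): no bracket -> illegal

Answer: (1,3) (2,4) (3,5) (5,3) (5,5)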